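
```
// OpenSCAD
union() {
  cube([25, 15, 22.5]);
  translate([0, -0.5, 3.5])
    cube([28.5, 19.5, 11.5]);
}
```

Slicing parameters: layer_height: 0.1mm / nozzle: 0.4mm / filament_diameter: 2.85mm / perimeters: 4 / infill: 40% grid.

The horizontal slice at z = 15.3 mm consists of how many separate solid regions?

At z = 15.3 mm: the 25×15 cube contributes its full rectangle; the cube at (0, -0.5) is not intersected at this z (z outside [3.5, 15]); Combining (union): only the 25×15 cube is present, so the union is just that shape — 1 connected region. The result has 1 disconnected region.

1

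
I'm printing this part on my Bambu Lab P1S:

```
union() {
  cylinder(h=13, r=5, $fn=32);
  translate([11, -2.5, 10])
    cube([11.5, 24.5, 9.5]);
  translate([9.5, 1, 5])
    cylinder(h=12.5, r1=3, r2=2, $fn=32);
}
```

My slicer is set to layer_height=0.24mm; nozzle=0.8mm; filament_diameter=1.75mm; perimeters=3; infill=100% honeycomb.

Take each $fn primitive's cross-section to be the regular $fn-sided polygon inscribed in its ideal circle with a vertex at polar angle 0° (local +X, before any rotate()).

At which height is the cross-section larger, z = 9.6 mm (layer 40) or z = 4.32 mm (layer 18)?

layer 40 (z = 9.6 mm)

Layer 40 (z = 9.6): the r=5 cylinder contributes a regular 32-gon of circumradius 5 (area = (32/2)·5.000²·sin(360°/32) = 78.04 mm²); the cube at (11, -2.5) is not intersected at this z (z outside [10, 19.5]); the cone at (9.5, 1): at t=0.368 of its height the radius interpolates to r₁+(r₂−r₁)t = 2.632, giving a regular 32-gon of that circumradius (area = (32/2)·2.632²·sin(360°/32) = 21.62 mm²); Merging all regions: the 2 present regions are separate (no shared area or edge), so areas and boundary lengths simply add and each stays a separate island — area = 99.66 mm². So its area = 99.66 mm². Layer 18 (z = 4.32): the r=5 cylinder gives a regular 32-gon of circumradius 5 (constant along its height) (area = (32/2)·5.000²·sin(360°/32) = 78.04 mm²); the cube at (11, -2.5) is absent (z outside [10, 19.5]); the cone at (9.5, 1) does not reach this height (z outside [5, 17.5]); Taking the union: only the r=5 cylinder is present, so the union is just that shape — area = 78.04 mm². So its area = 78.04 mm². Layer 40 is larger (99.66 vs 78.04 mm²).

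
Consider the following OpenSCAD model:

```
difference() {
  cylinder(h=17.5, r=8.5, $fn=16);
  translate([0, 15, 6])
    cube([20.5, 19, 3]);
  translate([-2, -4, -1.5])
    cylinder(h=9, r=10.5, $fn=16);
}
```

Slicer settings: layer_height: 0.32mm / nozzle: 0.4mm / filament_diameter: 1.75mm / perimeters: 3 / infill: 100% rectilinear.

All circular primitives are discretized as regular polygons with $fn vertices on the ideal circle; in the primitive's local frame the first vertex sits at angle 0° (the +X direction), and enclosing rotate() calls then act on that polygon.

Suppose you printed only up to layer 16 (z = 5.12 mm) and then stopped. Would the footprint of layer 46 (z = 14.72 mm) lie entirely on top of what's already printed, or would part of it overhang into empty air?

Compare the two slices. At z = 5.12: the r=8.5 cylinder gives a regular 16-gon of circumradius 8.5 (constant along its height) (area = (16/2)·8.500²·sin(360°/16) = 221.19 mm²); the cube at (0, 15) is not intersected at this z (z outside [6, 9]); the r=10.5 cylinder at (-2, -4) gives a regular 16-gon of circumradius 10.5 (constant along its height) (area = (16/2)·10.500²·sin(360°/16) = 337.53 mm²); Subtracting the remaining from the first: starting from the r=8.5 cylinder (221.19 mm²), the r=10.5 cylinder at (-2, -4) partially overlaps it — only the 187.77 mm² overlap (of its 337.53 mm²) is removed, clipping the outline — area = 33.42 mm². At z = 14.72: the cylinder: section is a regular 16-gon, circumradius r=8.5 (area = (16/2)·8.500²·sin(360°/16) = 221.19 mm²); the cube at (0, 15) is not intersected at this z (z outside [6, 9]); the cylinder at (-2, -4) is not intersected at this z (z outside [-1.5, 7.5]); Subtracting the remaining from the first: none of the subtracted shapes is present at this height, so the r=8.5 cylinder is unchanged — area = 221.19 mm². Checking containment: at z = 14.72 the cross-section extends beyond the z = 5.12 cross-section by about 187.77 mm².

part overhangs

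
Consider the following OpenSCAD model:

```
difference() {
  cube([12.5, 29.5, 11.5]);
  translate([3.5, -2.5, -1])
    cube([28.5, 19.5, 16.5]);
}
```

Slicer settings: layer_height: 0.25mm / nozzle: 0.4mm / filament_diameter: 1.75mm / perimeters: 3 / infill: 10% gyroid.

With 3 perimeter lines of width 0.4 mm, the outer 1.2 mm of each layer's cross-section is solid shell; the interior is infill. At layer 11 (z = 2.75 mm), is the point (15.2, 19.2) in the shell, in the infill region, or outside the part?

outside

At z = 2.75 mm: the cube is present — its section is the full 12.5×29.5 rectangle; the cube at (3.5, -2.5) (footprint 28.5×19.5) is included at this height; After the difference (first − rest): starting from the 12.5×29.5 cube, the 28.5×19.5 cube at (3.5, -2.5) partially overlaps it — only the 153.00 mm² overlap (of its 555.75 mm²) is removed, clipping the outline — 1 connected region. Overall, the cross-section is a single solid region. The nearest boundary edge runs (12.50, 29.50)→(12.50, 17.00); distance from the point to it = 2.70 mm. The point is not inside any of the regions above, so it lies outside the cross-section (2.70 mm from the nearest boundary).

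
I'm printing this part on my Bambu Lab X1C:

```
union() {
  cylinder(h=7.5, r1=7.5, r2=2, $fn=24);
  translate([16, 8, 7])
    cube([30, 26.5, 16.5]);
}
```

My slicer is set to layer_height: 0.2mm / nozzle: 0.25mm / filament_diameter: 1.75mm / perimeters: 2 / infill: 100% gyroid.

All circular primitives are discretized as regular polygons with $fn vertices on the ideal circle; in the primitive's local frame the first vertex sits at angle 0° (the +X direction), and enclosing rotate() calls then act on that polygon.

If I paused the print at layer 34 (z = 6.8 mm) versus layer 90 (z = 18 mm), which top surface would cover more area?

Layer 34 (z = 6.8): the cone contributes a regular 24-gon of circumradius 2.513 (interpolated between r1=7.5 and r2=2 at t=0.907) (area = (24/2)·2.513²·sin(360°/24) = 19.62 mm²); the cube at (16, 8) does not reach this height (z outside [7, 23.5]); Merging all regions: only the cone is present, so the union is just that shape — area = 19.62 mm². So its area = 19.62 mm². Layer 90 (z = 18): the cone does not reach this height (z outside [0, 7.5]); the cube at (16, 8) (footprint 30×26.5) is included at this height (area 795.00 mm²); Taking the union: only the 30×26.5 cube at (16, 8) is present, so the union is just that shape — area = 795.00 mm². So its area = 795.00 mm². Layer 90 is larger (795.00 vs 19.62 mm²).

layer 90 (z = 18 mm)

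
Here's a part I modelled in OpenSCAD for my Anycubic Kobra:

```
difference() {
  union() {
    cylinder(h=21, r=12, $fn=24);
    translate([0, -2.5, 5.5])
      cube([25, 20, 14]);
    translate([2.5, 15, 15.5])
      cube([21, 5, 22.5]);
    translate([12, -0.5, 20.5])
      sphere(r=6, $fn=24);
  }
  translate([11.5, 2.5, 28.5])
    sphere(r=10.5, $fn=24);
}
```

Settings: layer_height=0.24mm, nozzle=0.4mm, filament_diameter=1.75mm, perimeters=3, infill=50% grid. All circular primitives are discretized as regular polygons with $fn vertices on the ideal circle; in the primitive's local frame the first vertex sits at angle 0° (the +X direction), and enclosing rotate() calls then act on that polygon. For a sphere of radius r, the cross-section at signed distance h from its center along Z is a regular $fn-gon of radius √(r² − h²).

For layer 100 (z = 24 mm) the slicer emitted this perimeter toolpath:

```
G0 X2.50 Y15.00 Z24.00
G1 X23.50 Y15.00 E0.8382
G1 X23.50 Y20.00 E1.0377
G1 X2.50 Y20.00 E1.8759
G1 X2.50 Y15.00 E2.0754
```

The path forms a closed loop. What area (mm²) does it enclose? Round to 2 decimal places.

Apply the shoelace formula to the sequence of (X, Y) vertices; enclosed area = 105.00 mm².

105.00 mm²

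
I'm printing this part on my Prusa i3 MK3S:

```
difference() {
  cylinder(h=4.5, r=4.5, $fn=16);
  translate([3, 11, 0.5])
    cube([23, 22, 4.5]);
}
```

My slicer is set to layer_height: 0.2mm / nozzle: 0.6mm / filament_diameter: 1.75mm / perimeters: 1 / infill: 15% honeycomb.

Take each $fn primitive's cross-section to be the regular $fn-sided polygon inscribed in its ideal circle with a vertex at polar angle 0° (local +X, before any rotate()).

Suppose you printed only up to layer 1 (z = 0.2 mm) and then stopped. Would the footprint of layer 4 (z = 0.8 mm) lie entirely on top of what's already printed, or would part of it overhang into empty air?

Compare the two slices. At z = 0.2: the r=4.5 cylinder gives a regular 16-gon of circumradius 4.5 (constant along its height) (area = (16/2)·4.500²·sin(360°/16) = 61.99 mm²); the cube at (3, 11) is absent (z outside [0.5, 5]); Taking the first minus the rest: none of the subtracted shapes is present at this height, so the r=4.5 cylinder is unchanged — area = 61.99 mm². At z = 0.8: the r=4.5 cylinder gives a regular 16-gon of circumradius 4.5 (constant along its height) (area = (16/2)·4.500²·sin(360°/16) = 61.99 mm²); the cube at (3, 11) (footprint 23×22) is included at this height (area 506.00 mm²); Taking the first minus the rest: starting from the r=4.5 cylinder (61.99 mm²), the 23×22 cube at (3, 11) misses the remaining region (no effect) — area = 61.99 mm². Checking containment: the cross-section at z = 0.8 is a subset of the cross-section at z = 0.2.

entirely on top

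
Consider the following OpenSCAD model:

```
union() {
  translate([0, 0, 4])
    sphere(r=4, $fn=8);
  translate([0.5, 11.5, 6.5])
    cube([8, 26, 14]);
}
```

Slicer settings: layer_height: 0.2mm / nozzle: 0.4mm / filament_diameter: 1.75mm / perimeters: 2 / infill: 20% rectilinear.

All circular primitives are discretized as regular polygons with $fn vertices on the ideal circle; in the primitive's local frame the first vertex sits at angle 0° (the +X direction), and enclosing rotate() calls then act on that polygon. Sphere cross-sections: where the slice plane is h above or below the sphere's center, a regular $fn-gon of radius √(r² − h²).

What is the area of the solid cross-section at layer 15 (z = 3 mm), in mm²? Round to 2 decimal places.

At z = 3 mm: the sphere: section is a regular 8-gon, circumradius = √(r²−h²) = √(4²−1²) = 3.873 (area = (8/2)·3.873²·sin(360°/8) = 42.43 mm²); the cube at (0.5, 11.5) does not reach this height (z outside [6.5, 20.5]); Combining (union): only the r=4 sphere is present, so the union is just that shape — area = 42.43 mm². Overall, the cross-section is a single solid region. Net area = 42.43 mm².

42.43 mm²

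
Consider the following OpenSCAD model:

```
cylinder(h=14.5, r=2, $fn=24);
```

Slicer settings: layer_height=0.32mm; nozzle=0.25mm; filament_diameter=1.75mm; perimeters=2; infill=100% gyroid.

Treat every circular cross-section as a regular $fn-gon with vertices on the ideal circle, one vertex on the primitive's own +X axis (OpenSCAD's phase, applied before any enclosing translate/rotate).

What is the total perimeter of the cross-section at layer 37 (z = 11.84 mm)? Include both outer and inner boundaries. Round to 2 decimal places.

12.53 mm

At z = 11.84 mm: the r=2 cylinder contributes a regular 24-gon of circumradius 2 (perimeter = 2·24·2.000·sin(180°/24) = 12.53 mm). Overall, the cross-section is a single solid region. Total boundary length (outer) = 12.53 mm.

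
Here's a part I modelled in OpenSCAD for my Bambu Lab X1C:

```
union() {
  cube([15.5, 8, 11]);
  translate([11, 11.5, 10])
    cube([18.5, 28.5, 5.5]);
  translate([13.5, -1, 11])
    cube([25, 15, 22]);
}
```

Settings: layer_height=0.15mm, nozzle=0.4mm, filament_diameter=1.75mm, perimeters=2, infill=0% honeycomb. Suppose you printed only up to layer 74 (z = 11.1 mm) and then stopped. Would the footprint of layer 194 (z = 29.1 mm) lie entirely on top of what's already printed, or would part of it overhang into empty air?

entirely on top

Compare the two slices. At z = 11.1: the cube does not reach this height (z outside [0, 11]); the cube at (11, 11.5) (footprint 18.5×28.5) is included at this height (area 527.25 mm²); the cube at (13.5, -1) is present — its section is the full 25×15 rectangle (area 375.00 mm²); Taking the union: the regions partially overlap — summed areas 902.25 mm² minus the doubly-counted overlap 40.00 mm² gives 862.25 mm² — area = 862.25 mm². At z = 29.1: the cube is absent (z outside [0, 11]); the cube at (11, 11.5) is absent (z outside [10, 15.5]); the 25×15 cube at (13.5, -1) contributes its full rectangle (area 375.00 mm²); Combining (union): only the 25×15 cube at (13.5, -1) is present, so the union is just that shape — area = 375.00 mm². Checking containment: the cross-section at z = 29.1 is a subset of the cross-section at z = 11.1.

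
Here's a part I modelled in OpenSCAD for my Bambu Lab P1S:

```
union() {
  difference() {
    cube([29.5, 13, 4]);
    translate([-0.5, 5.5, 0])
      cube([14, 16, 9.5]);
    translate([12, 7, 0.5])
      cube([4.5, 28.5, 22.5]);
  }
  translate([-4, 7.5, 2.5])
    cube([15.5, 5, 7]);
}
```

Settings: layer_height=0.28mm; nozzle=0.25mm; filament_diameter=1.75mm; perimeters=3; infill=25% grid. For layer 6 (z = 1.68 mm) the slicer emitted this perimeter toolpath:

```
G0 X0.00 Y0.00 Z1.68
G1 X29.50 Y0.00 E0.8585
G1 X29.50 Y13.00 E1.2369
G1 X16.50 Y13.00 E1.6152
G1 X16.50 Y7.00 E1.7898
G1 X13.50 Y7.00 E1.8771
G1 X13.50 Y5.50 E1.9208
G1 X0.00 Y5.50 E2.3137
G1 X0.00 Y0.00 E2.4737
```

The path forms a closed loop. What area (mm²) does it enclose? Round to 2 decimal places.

Apply the shoelace formula to the sequence of (X, Y) vertices; enclosed area = 264.25 mm².

264.25 mm²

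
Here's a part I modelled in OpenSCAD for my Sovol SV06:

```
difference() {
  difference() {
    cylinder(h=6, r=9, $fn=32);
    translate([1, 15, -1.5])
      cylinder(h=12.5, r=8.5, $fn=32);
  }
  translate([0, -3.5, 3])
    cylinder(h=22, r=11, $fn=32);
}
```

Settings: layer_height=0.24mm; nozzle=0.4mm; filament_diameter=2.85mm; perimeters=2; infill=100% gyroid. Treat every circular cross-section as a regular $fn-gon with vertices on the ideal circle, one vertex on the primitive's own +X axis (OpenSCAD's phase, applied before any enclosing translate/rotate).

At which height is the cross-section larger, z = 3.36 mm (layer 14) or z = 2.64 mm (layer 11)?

Layer 14 (z = 3.36): the r=9 cylinder contributes a regular 32-gon of circumradius 9 (area = (32/2)·9.000²·sin(360°/32) = 252.84 mm²); the r=8.5 cylinder at (1, 15) gives a regular 32-gon of circumradius 8.5 (constant along its height) (area = (32/2)·8.500²·sin(360°/32) = 225.52 mm²); After the difference (first − rest): starting from the r=9 cylinder (252.84 mm²), the r=8.5 cylinder at (1, 15) partially overlaps it — only the 14.43 mm² overlap (of its 225.52 mm²) is removed, clipping the outline — area = 238.41 mm²; the r=11 cylinder at (0, -3.5) gives a regular 32-gon of circumradius 11 (constant along its height) (area = (32/2)·11.000²·sin(360°/32) = 377.69 mm²); Taking the first minus the rest: starting from the result so far (238.41 mm²), the r=11 cylinder at (0, -3.5) partially overlaps it — only the 230.50 mm² overlap (of its 377.69 mm²) is removed, clipping the outline — area = 7.91 mm². So its area = 7.91 mm². Layer 11 (z = 2.64): the r=9 cylinder gives a regular 32-gon of circumradius 9 (constant along its height) (area = (32/2)·9.000²·sin(360°/32) = 252.84 mm²); the cylinder at (1, 15): section is a regular 32-gon, circumradius r=8.5 (area = (32/2)·8.500²·sin(360°/32) = 225.52 mm²); After the difference (first − rest): starting from the r=9 cylinder (252.84 mm²), the r=8.5 cylinder at (1, 15) partially overlaps it — only the 14.43 mm² overlap (of its 225.52 mm²) is removed, clipping the outline — area = 238.41 mm²; the cylinder at (0, -3.5) is absent (z outside [3, 25]); Taking the first minus the rest: none of the subtracted shapes is present at this height, so that combined region is unchanged — area = 238.41 mm². So its area = 238.41 mm². Layer 11 is larger (238.41 vs 7.91 mm²).

layer 11 (z = 2.64 mm)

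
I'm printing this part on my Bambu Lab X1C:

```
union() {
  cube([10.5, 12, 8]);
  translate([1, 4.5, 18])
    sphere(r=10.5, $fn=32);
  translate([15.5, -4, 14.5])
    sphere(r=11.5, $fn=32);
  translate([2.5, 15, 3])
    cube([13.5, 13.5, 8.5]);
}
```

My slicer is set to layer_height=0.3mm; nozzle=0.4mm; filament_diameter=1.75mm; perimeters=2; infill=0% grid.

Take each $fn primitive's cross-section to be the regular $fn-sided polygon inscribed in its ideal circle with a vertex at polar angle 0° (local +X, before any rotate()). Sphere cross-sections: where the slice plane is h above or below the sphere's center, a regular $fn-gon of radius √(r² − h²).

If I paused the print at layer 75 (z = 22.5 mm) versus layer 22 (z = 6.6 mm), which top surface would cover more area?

Layer 75 (z = 22.5): the cube does not reach this height (z outside [0, 8]); the r=10.5 sphere at (1, 4.5) slices to a regular 32-gon of circumradius 9.487 (√(r²−h²) with h=4.5 from center) (area = (32/2)·9.487²·sin(360°/32) = 280.93 mm²); the sphere at (15.5, -4): section is a regular 32-gon, circumradius = √(r²−h²) = √(11.5²−8²) = 8.261 (area = (32/2)·8.261²·sin(360°/32) = 213.04 mm²); the cube at (2.5, 15) is not intersected at this z (z outside [3, 11.5]); Merging all regions: the regions partially overlap — summed areas 493.97 mm² minus the doubly-counted overlap 3.26 mm² gives 490.71 mm² — area = 490.71 mm². So its area = 490.71 mm². Layer 22 (z = 6.6): the cube (footprint 10.5×12) is included at this height (area 126.00 mm²); the sphere at (1, 4.5) is absent (|z−center|=11.400 > r=10.5); the r=11.5 sphere at (15.5, -4) contributes a regular 32-gon of circumradius √(11.5²−7.9²) = 8.357 (area = (32/2)·8.357²·sin(360°/32) = 218.00 mm²); the cube at (2.5, 15) is present — its section is the full 13.5×13.5 rectangle (area 182.25 mm²); Taking the union: the regions partially overlap — summed areas 526.25 mm² minus the doubly-counted overlap 3.51 mm² gives 522.74 mm² — area = 522.74 mm². So its area = 522.74 mm². Layer 22 is larger (522.74 vs 490.71 mm²).

layer 22 (z = 6.6 mm)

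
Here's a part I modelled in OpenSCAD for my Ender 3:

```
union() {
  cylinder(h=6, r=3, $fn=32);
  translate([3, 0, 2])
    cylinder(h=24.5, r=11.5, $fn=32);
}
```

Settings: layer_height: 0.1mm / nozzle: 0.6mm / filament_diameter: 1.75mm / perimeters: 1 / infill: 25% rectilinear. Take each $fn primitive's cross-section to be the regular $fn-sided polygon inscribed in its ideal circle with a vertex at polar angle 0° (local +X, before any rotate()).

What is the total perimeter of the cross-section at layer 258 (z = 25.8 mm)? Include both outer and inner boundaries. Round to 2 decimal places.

At z = 25.8 mm: the cylinder is absent (z outside [0, 6]); the cylinder at (3, 0): section is a regular 32-gon, circumradius r=11.5 (perimeter = 2·32·11.500·sin(180°/32) = 72.14 mm); Taking the union: only the r=11.5 cylinder at (3, 0) is present, so the union is just that shape — boundary = 72.14 mm. Overall, the cross-section is a single solid region. Total boundary length (outer) = 72.14 mm.

72.14 mm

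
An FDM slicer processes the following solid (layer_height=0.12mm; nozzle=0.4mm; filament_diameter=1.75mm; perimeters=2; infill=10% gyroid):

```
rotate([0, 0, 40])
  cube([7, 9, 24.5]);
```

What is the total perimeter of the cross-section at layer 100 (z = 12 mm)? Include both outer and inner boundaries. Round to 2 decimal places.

At z = 12 mm: the cube (footprint 7×9) is included at this height (perimeter 32.00 mm); (whole slice rotated 40° about Z — lengths, areas and connectivity unchanged). Overall, the cross-section is a single solid region. Total boundary length (outer) = 32.00 mm.

32.00 mm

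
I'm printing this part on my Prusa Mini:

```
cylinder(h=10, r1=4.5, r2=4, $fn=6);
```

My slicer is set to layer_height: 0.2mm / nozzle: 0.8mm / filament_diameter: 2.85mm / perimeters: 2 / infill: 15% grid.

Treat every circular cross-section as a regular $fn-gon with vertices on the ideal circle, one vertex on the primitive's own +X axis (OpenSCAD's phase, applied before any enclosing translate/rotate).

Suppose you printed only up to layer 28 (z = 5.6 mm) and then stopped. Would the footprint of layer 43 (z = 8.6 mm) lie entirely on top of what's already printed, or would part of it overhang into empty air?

Compare the two slices. At z = 5.6: the cone: at t=0.560 of its height the radius interpolates to r₁+(r₂−r₁)t = 4.220, giving a regular 6-gon of that circumradius (area = (6/2)·4.220²·sin(360°/6) = 46.27 mm²). At z = 8.6: the cone: at t=0.860 of its height the radius interpolates to r₁+(r₂−r₁)t = 4.070, giving a regular 6-gon of that circumradius (area = (6/2)·4.070²·sin(360°/6) = 43.04 mm²). Checking containment: the cross-section at z = 8.6 is a subset of the cross-section at z = 5.6.

entirely on top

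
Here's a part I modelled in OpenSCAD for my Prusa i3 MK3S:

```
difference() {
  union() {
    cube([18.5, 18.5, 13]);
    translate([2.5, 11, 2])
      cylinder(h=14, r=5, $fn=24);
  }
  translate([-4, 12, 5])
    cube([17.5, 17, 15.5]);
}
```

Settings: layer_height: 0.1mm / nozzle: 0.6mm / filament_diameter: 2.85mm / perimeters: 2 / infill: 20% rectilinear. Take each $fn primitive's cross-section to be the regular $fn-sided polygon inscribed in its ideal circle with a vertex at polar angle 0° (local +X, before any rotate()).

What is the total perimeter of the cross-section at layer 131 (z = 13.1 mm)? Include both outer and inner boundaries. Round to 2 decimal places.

27.42 mm

At z = 13.1 mm: the cube does not reach this height (z outside [0, 13]); the cylinder at (2.5, 11): section is a regular 24-gon, circumradius r=5 (perimeter = 2·24·5.000·sin(180°/24) = 31.33 mm); Taking the union: only the r=5 cylinder at (2.5, 11) is present, so the union is just that shape — boundary = 31.33 mm; the cube at (-4, 12) is present — its section is the full 17.5×17 rectangle (perimeter 69.00 mm); After the difference (first − rest): starting from the result so far, the 17.5×17 cube at (-4, 12) partially overlaps it — only the 28.95 mm² overlap (of its 297.50 mm²) is removed, clipping the outline — boundary = 27.42 mm. Overall, the cross-section is a single solid region. Total boundary length (outer) = 27.42 mm.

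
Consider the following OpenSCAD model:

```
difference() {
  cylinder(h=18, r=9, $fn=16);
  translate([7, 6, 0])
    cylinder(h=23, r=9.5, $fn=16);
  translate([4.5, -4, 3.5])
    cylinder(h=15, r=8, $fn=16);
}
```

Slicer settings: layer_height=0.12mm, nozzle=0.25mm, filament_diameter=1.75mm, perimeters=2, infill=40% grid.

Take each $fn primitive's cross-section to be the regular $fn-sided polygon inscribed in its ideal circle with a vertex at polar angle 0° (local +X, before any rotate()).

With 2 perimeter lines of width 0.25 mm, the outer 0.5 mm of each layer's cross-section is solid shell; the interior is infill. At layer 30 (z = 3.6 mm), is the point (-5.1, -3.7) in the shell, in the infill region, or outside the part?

At z = 3.6 mm: the r=9 cylinder gives a regular 16-gon of circumradius 9 (constant along its height); the r=9.5 cylinder at (7, 6) contributes a regular 16-gon of circumradius 9.5; the cylinder at (4.5, -4): section is a regular 16-gon, circumradius r=8; After the difference (first − rest): starting from the r=9 cylinder, the r=9.5 cylinder at (7, 6) partially overlaps it — only the 100.90 mm² overlap (of its 276.30 mm²) is removed, clipping the outline; the r=8 cylinder at (4.5, -4) partially overlaps it — only the 67.06 mm² overlap (of its 195.93 mm²) is removed, clipping the outline — 1 connected region. Overall, the cross-section is a single solid region. The nearest boundary edge runs (-2.89, -0.94)→(-3.50, -4.00); distance from the point to it = 1.63 mm. The point is inside the cross-section and 1.63 mm from the nearest boundary — more than the 0.5 mm shell width (2 × 0.25), so it's in the infill interior.

infill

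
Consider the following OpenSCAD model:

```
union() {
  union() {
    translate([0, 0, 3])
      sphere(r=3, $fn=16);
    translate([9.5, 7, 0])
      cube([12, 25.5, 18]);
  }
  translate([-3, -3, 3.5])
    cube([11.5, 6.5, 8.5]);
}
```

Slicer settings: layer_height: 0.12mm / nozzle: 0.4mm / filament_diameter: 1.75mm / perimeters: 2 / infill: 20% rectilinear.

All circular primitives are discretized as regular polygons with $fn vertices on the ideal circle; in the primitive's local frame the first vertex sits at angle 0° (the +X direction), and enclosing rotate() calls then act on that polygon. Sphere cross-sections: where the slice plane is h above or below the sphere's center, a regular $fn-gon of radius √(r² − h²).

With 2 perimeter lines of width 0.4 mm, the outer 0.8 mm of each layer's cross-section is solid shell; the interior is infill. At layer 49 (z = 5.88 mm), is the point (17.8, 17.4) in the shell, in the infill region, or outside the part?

infill

At z = 5.88 mm: the r=3 sphere contributes a regular 16-gon of circumradius √(3²−2.88²) = 0.840; the cube at (9.5, 7) is present — its section is the full 12×25.5 rectangle; Taking the union: the 2 present regions are separate (no shared area or edge), so areas and boundary lengths simply add and each stays a separate island — 2 connected regions; the cube at (-3, -3) (footprint 11.5×6.5) is included at this height; Combining (union): the regions partially overlap (shared area 2.16 mm²), so overlapping operands fuse into one piece — 2 connected regions. Overall, the cross-section has 2 separate islands. The nearest boundary edge runs (21.50, 32.50)→(21.50, 7.00); distance from the point to it = 3.70 mm. (Shell/infill is judged within the island containing the point — the largest one.) The point is inside the cross-section and 3.70 mm from the nearest boundary — more than the 0.8 mm shell width (2 × 0.4), so it's in the infill interior.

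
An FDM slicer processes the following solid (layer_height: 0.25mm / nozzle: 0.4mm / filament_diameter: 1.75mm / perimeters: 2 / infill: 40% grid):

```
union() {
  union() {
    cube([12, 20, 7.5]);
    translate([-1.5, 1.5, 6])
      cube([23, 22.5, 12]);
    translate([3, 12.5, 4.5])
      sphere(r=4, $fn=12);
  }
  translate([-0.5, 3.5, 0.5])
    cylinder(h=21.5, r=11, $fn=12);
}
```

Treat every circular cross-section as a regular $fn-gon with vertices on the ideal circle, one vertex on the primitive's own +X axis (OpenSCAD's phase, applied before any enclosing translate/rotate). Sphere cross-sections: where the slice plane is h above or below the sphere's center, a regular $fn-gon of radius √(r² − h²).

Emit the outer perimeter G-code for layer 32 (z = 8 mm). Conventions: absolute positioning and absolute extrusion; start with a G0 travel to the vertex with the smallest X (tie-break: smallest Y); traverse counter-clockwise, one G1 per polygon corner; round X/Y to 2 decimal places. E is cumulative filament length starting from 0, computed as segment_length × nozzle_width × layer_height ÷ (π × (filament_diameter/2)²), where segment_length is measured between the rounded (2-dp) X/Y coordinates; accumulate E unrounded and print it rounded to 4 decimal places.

At z = 8 mm: the cube does not reach this height (z outside [0, 7.5]); the 23×22.5 cube at (-1.5, 1.5) contributes its full rectangle; the r=4 sphere at (3, 12.5) contributes a regular 12-gon of circumradius √(4²−3.5²) = 1.936; Merging all regions: the r=4 sphere at (3, 12.5) lies entirely inside the 23×22.5 cube at (-1.5, 1.5), so the union is just the 23×22.5 cube at (-1.5, 1.5) — 1 connected region; the r=11 cylinder at (-0.5, 3.5) gives a regular 12-gon of circumradius 11 (constant along its height); Merging all regions: the regions partially overlap (shared area 125.08 mm²), so overlapping operands fuse into one piece — 1 connected region. The outline is a single polygon with 13 vertices. Extrusion per mm of travel: 0.4 × 0.25 / (π × 0.875²) = 0.041575. Accumulating E over each segment gives final E = 4.7794.

G0 X-11.50 Y3.50 Z8.00
G1 X-10.03 Y-2.00 E0.2367
G1 X-6.00 Y-6.03 E0.4736
G1 X-0.50 Y-7.50 E0.7103
G1 X5.00 Y-6.03 E0.9470
G1 X9.03 Y-2.00 E1.1840
G1 X9.96 Y1.50 E1.3345
G1 X21.50 Y1.50 E1.8143
G1 X21.50 Y24.00 E2.7497
G1 X-1.50 Y24.00 E3.7060
G1 X-1.50 Y14.23 E4.1122
G1 X-6.00 Y13.03 E4.3058
G1 X-10.03 Y9.00 E4.5427
G1 X-11.50 Y3.50 E4.7794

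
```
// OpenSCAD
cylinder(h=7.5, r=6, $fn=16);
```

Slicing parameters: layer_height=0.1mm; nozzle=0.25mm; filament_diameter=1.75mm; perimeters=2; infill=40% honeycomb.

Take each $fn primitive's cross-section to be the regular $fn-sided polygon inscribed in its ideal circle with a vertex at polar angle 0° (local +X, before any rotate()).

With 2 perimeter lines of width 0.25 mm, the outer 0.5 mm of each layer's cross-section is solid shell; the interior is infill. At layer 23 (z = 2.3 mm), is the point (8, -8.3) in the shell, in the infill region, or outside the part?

outside

At z = 2.3 mm: the r=6 cylinder contributes a regular 16-gon of circumradius 6. Overall, the cross-section is a single solid region. The nearest boundary edge runs (2.30, -5.54)→(4.24, -4.24); distance from the point to it = 5.53 mm. The point is not inside any of the regions above, so it lies outside the cross-section (5.53 mm from the nearest boundary).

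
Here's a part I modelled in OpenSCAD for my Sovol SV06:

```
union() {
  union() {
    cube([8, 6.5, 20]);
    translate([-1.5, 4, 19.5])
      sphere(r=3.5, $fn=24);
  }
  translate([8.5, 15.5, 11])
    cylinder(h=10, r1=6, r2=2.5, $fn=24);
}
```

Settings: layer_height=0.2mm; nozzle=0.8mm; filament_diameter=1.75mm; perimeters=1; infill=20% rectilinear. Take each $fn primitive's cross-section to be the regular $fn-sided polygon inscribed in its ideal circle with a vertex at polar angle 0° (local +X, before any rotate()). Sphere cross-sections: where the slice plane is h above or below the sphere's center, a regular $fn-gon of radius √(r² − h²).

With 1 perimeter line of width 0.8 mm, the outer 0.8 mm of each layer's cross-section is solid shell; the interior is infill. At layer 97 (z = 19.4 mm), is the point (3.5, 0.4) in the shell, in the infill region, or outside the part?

shell

At z = 19.4 mm: the cube is present — its section is the full 8×6.5 rectangle; the sphere at (-1.5, 4): section is a regular 24-gon, circumradius = √(r²−h²) = √(3.5²−0.1²) = 3.499; Merging all regions: the regions partially overlap (shared area 8.58 mm²), so overlapping operands fuse into one piece — 1 connected region; the cone at (8.5, 15.5): at t=0.840 of its height the radius interpolates to r₁+(r₂−r₁)t = 3.060, giving a regular 24-gon of that circumradius; Taking the union: the 2 present regions are separate (no shared area or edge), so areas and boundary lengths simply add and each stays a separate island — 2 connected regions. Overall, the cross-section has 2 separate islands. The nearest boundary edge runs (8.00, 0.00)→(0.00, 0.00); distance from the point to it = 0.40 mm. (Shell/infill is judged within the island containing the point — the largest one.) The point is inside the cross-section, 0.40 mm from the nearest boundary — within the 0.8 mm shell band (1 × 0.8).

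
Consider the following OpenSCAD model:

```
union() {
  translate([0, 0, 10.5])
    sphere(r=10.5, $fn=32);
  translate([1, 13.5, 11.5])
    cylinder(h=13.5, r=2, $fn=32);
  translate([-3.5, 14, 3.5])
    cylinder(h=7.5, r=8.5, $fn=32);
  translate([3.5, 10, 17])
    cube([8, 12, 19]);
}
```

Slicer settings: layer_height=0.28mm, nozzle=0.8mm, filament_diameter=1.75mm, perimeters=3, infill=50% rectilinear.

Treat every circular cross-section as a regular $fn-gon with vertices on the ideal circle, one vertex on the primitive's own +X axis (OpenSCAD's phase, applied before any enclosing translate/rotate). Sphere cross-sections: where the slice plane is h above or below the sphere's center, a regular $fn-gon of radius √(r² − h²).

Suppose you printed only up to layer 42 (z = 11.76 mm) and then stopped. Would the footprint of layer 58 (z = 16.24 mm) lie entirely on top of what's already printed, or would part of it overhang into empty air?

entirely on top

Compare the two slices. At z = 11.76: the r=10.5 sphere contributes a regular 32-gon of circumradius √(10.5²−1.26²) = 10.424 (area = (32/2)·10.424²·sin(360°/32) = 339.18 mm²); the r=2 cylinder at (1, 13.5) contributes a regular 32-gon of circumradius 2 (area = (32/2)·2.000²·sin(360°/32) = 12.49 mm²); the cylinder at (-3.5, 14) is absent (z outside [3.5, 11]); the cube at (3.5, 10) does not reach this height (z outside [17, 36]); Taking the union: the 2 present regions are separate (no shared area or edge), so areas and boundary lengths simply add and each stays a separate island — area = 351.67 mm². At z = 16.24: the r=10.5 sphere contributes a regular 32-gon of circumradius √(10.5²−5.74²) = 8.792 (area = (32/2)·8.792²·sin(360°/32) = 241.30 mm²); the cylinder at (1, 13.5): section is a regular 32-gon, circumradius r=2 (area = (32/2)·2.000²·sin(360°/32) = 12.49 mm²); the cylinder at (-3.5, 14) is not intersected at this z (z outside [3.5, 11]); the cube at (3.5, 10) is absent (z outside [17, 36]); Combining (union): the 2 present regions are separate (no shared area or edge), so areas and boundary lengths simply add and each stays a separate island — area = 253.78 mm². Checking containment: the cross-section at z = 16.24 is a subset of the cross-section at z = 11.76.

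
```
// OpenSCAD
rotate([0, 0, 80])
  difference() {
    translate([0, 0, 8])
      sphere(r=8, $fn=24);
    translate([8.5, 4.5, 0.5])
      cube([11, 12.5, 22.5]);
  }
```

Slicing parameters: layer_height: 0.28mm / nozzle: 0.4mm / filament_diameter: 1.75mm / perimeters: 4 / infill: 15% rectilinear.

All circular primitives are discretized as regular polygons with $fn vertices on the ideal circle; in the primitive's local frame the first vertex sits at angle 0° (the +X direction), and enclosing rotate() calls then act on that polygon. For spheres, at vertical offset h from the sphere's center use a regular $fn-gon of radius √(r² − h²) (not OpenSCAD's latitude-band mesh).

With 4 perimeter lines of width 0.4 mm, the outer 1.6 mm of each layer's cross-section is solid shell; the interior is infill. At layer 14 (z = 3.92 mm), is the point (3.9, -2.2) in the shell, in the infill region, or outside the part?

At z = 3.92 mm: the sphere: section is a regular 24-gon, circumradius = √(r²−h²) = √(8²−4.08²) = 6.881; the 11×12.5 cube at (8.5, 4.5) contributes its full rectangle; After the difference (first − rest): starting from the r=8 sphere, the 11×12.5 cube at (8.5, 4.5) misses the remaining region (no effect) — 1 connected region; (rotated 80° about Z; rotation is an isometry so areas/perimeters/island counts are preserved). Overall, the cross-section is a single solid region. Undo the 80° rotation: the query point maps to (-1.489, -4.223) in the un-rotated model frame. The nearest boundary edge runs (-1.78, -6.65)→(-3.44, -5.96); distance from the point to it = 2.35 mm. The point is inside the cross-section and 2.35 mm from the nearest boundary — more than the 1.6 mm shell width (4 × 0.4), so it's in the infill interior.

infill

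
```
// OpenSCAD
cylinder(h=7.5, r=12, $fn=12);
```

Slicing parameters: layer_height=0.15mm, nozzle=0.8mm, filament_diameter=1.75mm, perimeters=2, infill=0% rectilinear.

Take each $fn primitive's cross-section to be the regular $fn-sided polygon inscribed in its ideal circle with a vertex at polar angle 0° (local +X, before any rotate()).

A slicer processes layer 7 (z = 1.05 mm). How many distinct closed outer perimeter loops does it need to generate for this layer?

At z = 1.05 mm: the cylinder: section is a regular 12-gon, circumradius r=12. The result has 1 disconnected region.

1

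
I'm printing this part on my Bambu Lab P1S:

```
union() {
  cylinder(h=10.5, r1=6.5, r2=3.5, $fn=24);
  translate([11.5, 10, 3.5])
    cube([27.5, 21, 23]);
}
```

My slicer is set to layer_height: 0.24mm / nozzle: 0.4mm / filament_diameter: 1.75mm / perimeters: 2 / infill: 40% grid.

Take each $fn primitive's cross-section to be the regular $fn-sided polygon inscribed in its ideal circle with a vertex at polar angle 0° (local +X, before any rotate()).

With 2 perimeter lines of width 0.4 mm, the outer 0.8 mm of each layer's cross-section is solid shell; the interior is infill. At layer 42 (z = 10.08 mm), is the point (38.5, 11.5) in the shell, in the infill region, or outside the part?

shell

At z = 10.08 mm: the cone: at t=0.960 of its height the radius interpolates to r₁+(r₂−r₁)t = 3.620, giving a regular 24-gon of that circumradius; the cube at (11.5, 10) (footprint 27.5×21) is included at this height; Combining (union): the 2 present regions are separate (no shared area or edge), so areas and boundary lengths simply add and each stays a separate island — 2 connected regions. Overall, the cross-section has 2 separate islands. The nearest boundary edge runs (39.00, 31.00)→(39.00, 10.00); distance from the point to it = 0.50 mm. (Shell/infill is judged within the island containing the point — the largest one.) The point is inside the cross-section, 0.50 mm from the nearest boundary — within the 0.8 mm shell band (2 × 0.4).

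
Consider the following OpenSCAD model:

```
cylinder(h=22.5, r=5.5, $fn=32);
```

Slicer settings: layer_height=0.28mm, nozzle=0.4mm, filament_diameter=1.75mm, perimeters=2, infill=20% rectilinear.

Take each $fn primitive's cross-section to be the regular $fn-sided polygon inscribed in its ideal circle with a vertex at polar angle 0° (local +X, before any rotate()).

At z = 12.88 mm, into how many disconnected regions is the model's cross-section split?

At z = 12.88 mm: the r=5.5 cylinder gives a regular 32-gon of circumradius 5.5 (constant along its height). The result has 1 disconnected region.

1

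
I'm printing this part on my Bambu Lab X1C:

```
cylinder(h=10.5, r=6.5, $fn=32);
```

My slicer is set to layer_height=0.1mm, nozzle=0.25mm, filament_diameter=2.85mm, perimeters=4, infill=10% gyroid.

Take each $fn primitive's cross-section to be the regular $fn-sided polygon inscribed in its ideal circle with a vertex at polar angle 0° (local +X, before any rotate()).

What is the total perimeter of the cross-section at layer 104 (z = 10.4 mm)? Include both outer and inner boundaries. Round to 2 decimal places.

40.78 mm

At z = 10.4 mm: the r=6.5 cylinder gives a regular 32-gon of circumradius 6.5 (constant along its height) (perimeter = 2·32·6.500·sin(180°/32) = 40.78 mm). Overall, the cross-section is a single solid region. Total boundary length (outer) = 40.78 mm.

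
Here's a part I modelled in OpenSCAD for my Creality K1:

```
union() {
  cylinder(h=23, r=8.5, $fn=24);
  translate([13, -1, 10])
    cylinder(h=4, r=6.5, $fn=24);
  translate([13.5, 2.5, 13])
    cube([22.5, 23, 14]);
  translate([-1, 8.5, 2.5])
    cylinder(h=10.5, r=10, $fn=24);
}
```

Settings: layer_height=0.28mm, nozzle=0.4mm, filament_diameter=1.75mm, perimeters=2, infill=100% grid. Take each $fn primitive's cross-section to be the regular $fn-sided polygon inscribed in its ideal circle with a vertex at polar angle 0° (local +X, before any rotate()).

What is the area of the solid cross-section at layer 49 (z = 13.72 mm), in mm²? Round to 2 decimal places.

At z = 13.72 mm: the cylinder: section is a regular 24-gon, circumradius r=8.5 (area = (24/2)·8.500²·sin(360°/24) = 224.40 mm²); the r=6.5 cylinder at (13, -1) contributes a regular 24-gon of circumradius 6.5 (area = (24/2)·6.500²·sin(360°/24) = 131.22 mm²); the cube at (13.5, 2.5) is present — its section is the full 22.5×23 rectangle (area 517.50 mm²); the cylinder at (-1, 8.5) is absent (z outside [2.5, 13]); Combining (union): the regions partially overlap — summed areas 873.12 mm² minus the doubly-counted overlap 18.94 mm² gives 854.18 mm² — area = 854.18 mm². Overall, the cross-section is a single solid region. Net area = 854.18 mm².

854.18 mm²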